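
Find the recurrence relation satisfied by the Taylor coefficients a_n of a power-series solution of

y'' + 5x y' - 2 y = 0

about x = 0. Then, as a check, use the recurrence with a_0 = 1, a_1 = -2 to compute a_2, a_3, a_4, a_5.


Substitute y = sum_n a_n x^n.
y''(x) has coefficient (n+2)(n+1) a_{n+2} at x^n;
5 x y'(x) has coefficient 5 n a_n at x^n (shift);
-2 y(x) has coefficient -2 a_n at x^n.
Matching x^n: (n+2)(n+1) a_{n+2} + (5n - 2) a_n = 0.
Thus a_{n+2} = (-5n + 2) / ((n+1)(n+2)) * a_n.

Check with a_0 = 1, a_1 = -2 (apply the recurrence for n = 0, 1, 2, 3): a_0 = 1, a_1 = -2, a_2 = 1, a_3 = 1, a_4 = -2/3, a_5 = -13/20.

a_(n+2) = (-5n + 2) / ((n+1)(n+2)) * a_n; check: a_0 = 1, a_1 = -2, a_2 = 1, a_3 = 1, a_4 = -2/3, a_5 = -13/20


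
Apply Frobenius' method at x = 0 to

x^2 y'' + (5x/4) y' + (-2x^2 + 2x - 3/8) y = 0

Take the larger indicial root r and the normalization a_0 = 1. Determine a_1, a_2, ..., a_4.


Write in Frobenius form y'' + (p(x)/x) y' + (q(x)/x^2) y = 0:
  p(x) = 5/4,  q(x) = -2x^2 + 2x - 3/8.
Indicial equation: r(r-1) + (5/4) r + (-3/8) = 0 -> roots r_1 = 1/2, r_2 = -3/4.
Take r = r_1 = 1/2. Let y(x) = x^r sum_{n>=0} a_n x^n with a_0 = 1.
Substitute y = x^r sum a_n x^n and match x^{r+n}. The recurrence is
  D(n) a_n + 2 a_{n-1} - 2 a_{n-2} = 0,  where D(n) = (r+n)(r+n-1) + (5/4)(r+n) + (-3/8).
  a_n = [-2 a_{n-1} + 2 a_{n-2}] / D(n).
Since the indicial polynomial factors as (r - r_1)(r - r_2), D(n) = (r_1 + n - r_1)(r_1 + n - r_2) = n(n + 5/4).
Evaluating step by step (a_0 = 1):
  n = 1: D(1) = 1(1 + 5/4) = 9/4; numerator = -2(1) = -2; a_1 = (-2)/(9/4) = -8/9
  n = 2: D(2) = 2(2 + 5/4) = 13/2; numerator = -2(-8/9) + 2(1) = 34/9; a_2 = (34/9)/(13/2) = 68/117
  n = 3: D(3) = 3(3 + 5/4) = 51/4; numerator = -2(68/117) + 2(-8/9) = -344/117; a_3 = (-344/117)/(51/4) = -1376/5967
  n = 4: D(4) = 4(4 + 5/4) = 21; numerator = -2(-1376/5967) + 2(68/117) = 9688/5967; a_4 = (9688/5967)/(21) = 1384/17901

r = 1/2; a_0 = 1; a_1 = -8/9; a_2 = 68/117; a_3 = -1376/5967; a_4 = 1384/17901


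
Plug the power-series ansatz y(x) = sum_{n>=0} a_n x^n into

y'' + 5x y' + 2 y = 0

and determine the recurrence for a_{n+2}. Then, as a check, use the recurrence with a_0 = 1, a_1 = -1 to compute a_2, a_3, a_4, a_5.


Substitute y = sum_n a_n x^n.
y''(x) has coefficient (n+2)(n+1) a_{n+2} at x^n;
5 x y'(x) has coefficient 5 n a_n at x^n (shift);
2 y(x) has coefficient 2 a_n at x^n.
Matching x^n: (n+2)(n+1) a_{n+2} + (5n + 2) a_n = 0.
Thus a_{n+2} = (-5n - 2) / ((n+1)(n+2)) * a_n.

Check with a_0 = 1, a_1 = -1 (apply the recurrence for n = 0, 1, 2, 3): a_0 = 1, a_1 = -1, a_2 = -1, a_3 = 7/6, a_4 = 1, a_5 = -119/120.

a_(n+2) = (-5n - 2) / ((n+1)(n+2)) * a_n; check: a_0 = 1, a_1 = -1, a_2 = -1, a_3 = 7/6, a_4 = 1, a_5 = -119/120


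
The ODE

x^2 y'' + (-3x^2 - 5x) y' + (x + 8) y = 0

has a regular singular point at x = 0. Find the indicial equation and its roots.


Divide by x^2 to reach normal form y'' + P_1(x) y' + P_2(x) y = 0 with P_1(x) = -3 - 5/x and P_2(x) = 1/x + 8/x^2.
x = 0 is a singular point because the y'-coefficient -3 - 5/x has a pole at x = 0 and the y-coefficient 1/x + 8/x^2 has a pole at x = 0.
It is a regular singular point because x P_1(x) = p(x) = -3x - 5 and x^2 P_2(x) = q(x) = x + 8 are polynomials, hence analytic at x = 0.
p(0) = -5,  q(0) = 8.
Indicial equation: r(r-1) + p(0) r + q(0) = 0, i.e. r^2 + (p(0) - 1) r + q(0) = 0, i.e. r^2 - 6 r + 8 = 0.
Discriminant: (-6)^2 - 4(8) = 4, so r = (6 ± 2)/2.
Solving: r_1 = 4, r_2 = 2.

indicial: r^2 - 6 r + 8 = 0; roots r_1 = 4, r_2 = 2


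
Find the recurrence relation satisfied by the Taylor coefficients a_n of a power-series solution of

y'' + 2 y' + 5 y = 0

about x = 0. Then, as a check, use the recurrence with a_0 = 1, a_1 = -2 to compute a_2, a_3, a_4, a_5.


Substitute y = sum_n a_n x^n.
y''(x) has coefficient (n+2)(n+1) a_{n+2} at x^n;
2 y'(x) has coefficient 2 (n+1) a_{n+1} at x^n;
5 y(x) has coefficient 5 a_n at x^n.
Matching x^n: (n+2)(n+1) a_{n+2} + 2 (n+1) a_{n+1} + 5 a_n = 0.
Thus a_{n+2} = [-2 (n+1) a_{n+1} - 5 a_n] / ((n+1)(n+2)).

Check with a_0 = 1, a_1 = -2 (apply the recurrence for n = 0, 1, 2, 3): a_0 = 1, a_1 = -2, a_2 = -1/2, a_3 = 2, a_4 = -19/24, a_5 = -11/60.

a_(n+2) = [-2 (n+1) a_(n+1) - 5 a_n] / ((n+1)(n+2)); check: a_0 = 1, a_1 = -2, a_2 = -1/2, a_3 = 2, a_4 = -19/24, a_5 = -11/60


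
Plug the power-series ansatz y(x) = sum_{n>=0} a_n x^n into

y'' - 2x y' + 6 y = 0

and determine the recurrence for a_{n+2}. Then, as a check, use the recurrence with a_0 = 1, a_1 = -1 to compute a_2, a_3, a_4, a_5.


Substitute y = sum_n a_n x^n.
y''(x) has coefficient (n+2)(n+1) a_{n+2} at x^n;
-2 x y'(x) has coefficient -2 n a_n at x^n (shift);
6 y(x) has coefficient 6 a_n at x^n.
Matching x^n: (n+2)(n+1) a_{n+2} + (-2n + 6) a_n = 0.
Thus a_{n+2} = (2n - 6) / ((n+1)(n+2)) * a_n.

Check with a_0 = 1, a_1 = -1 (apply the recurrence for n = 0, 1, 2, 3): a_0 = 1, a_1 = -1, a_2 = -3, a_3 = 2/3, a_4 = 1/2, a_5 = 0.

a_(n+2) = (2n - 6) / ((n+1)(n+2)) * a_n; check: a_0 = 1, a_1 = -1, a_2 = -3, a_3 = 2/3, a_4 = 1/2, a_5 = 0


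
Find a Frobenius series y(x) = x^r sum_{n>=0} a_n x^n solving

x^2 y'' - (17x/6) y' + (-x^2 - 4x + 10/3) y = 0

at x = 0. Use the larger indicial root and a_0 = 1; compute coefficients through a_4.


Write in Frobenius form y'' + (p(x)/x) y' + (q(x)/x^2) y = 0:
  p(x) = -17/6,  q(x) = -x^2 - 4x + 10/3.
Indicial equation: r(r-1) + (-17/6) r + (10/3) = 0 -> roots r_1 = 5/2, r_2 = 4/3.
Take r = r_1 = 5/2. Let y(x) = x^r sum_{n>=0} a_n x^n with a_0 = 1.
Substitute y = x^r sum a_n x^n and match x^{r+n}. The recurrence is
  D(n) a_n - 4 a_{n-1} - 1 a_{n-2} = 0,  where D(n) = (r+n)(r+n-1) + (-17/6)(r+n) + (10/3).
  a_n = [4 a_{n-1} + 1 a_{n-2}] / D(n).
Since the indicial polynomial factors as (r - r_1)(r - r_2), D(n) = (r_1 + n - r_1)(r_1 + n - r_2) = n(n + 7/6).
Evaluating step by step (a_0 = 1):
  n = 1: D(1) = 1(1 + 7/6) = 13/6; numerator = 4(1) = 4; a_1 = (4)/(13/6) = 24/13
  n = 2: D(2) = 2(2 + 7/6) = 19/3; numerator = 4(24/13) + 1(1) = 109/13; a_2 = (109/13)/(19/3) = 327/247
  n = 3: D(3) = 3(3 + 7/6) = 25/2; numerator = 4(327/247) + 1(24/13) = 1764/247; a_3 = (1764/247)/(25/2) = 3528/6175
  n = 4: D(4) = 4(4 + 7/6) = 62/3; numerator = 4(3528/6175) + 1(327/247) = 1173/325; a_4 = (1173/325)/(62/3) = 3519/20150

r = 5/2; a_0 = 1; a_1 = 24/13; a_2 = 327/247; a_3 = 3528/6175; a_4 = 3519/20150


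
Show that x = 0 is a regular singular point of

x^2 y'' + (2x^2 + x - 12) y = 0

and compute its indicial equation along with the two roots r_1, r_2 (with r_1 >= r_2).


Divide by x^2 to reach normal form y'' + P_1(x) y' + P_2(x) y = 0 with P_1(x) = 0 and P_2(x) = 2 + 1/x - 12/x^2.
x = 0 is a singular point because the y-coefficient 2 + 1/x - 12/x^2 has a pole at x = 0.
It is a regular singular point because x P_1(x) = p(x) = 0 and x^2 P_2(x) = q(x) = 2x^2 + x - 12 are polynomials, hence analytic at x = 0.
p(0) = 0,  q(0) = -12.
Indicial equation: r(r-1) + p(0) r + q(0) = 0, i.e. r^2 + (p(0) - 1) r + q(0) = 0, i.e. r^2 - 1 r - 12 = 0.
Discriminant: (-1)^2 - 4(-12) = 49, so r = (1 ± 7)/2.
Solving: r_1 = 4, r_2 = -3.

indicial: r^2 - 1 r - 12 = 0; roots r_1 = 4, r_2 = -3


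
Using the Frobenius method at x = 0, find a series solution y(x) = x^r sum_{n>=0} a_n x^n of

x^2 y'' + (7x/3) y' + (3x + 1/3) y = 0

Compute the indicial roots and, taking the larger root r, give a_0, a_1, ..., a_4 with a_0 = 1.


Write in Frobenius form y'' + (p(x)/x) y' + (q(x)/x^2) y = 0:
  p(x) = 7/3,  q(x) = 3x + 1/3.
Indicial equation: r(r-1) + (7/3) r + (1/3) = 0 -> roots r_1 = -1/3, r_2 = -1.
Take r = r_1 = -1/3. Let y(x) = x^r sum_{n>=0} a_n x^n with a_0 = 1.
Substitute y = x^r sum a_n x^n and match x^{r+n}. The recurrence is
  D(n) a_n + 3 a_{n-1} = 0,  where D(n) = (r+n)(r+n-1) + (7/3)(r+n) + (1/3).
  a_n = -3 / D(n) * a_{n-1}.
Since the indicial polynomial factors as (r - r_1)(r - r_2), D(n) = (r_1 + n - r_1)(r_1 + n - r_2) = n(n + 2/3).
Evaluating step by step (a_0 = 1):
  n = 1: D(1) = 1(1 + 2/3) = 5/3; numerator = -3(1) = -3; a_1 = (-3)/(5/3) = -9/5
  n = 2: D(2) = 2(2 + 2/3) = 16/3; numerator = -3(-9/5) = 27/5; a_2 = (27/5)/(16/3) = 81/80
  n = 3: D(3) = 3(3 + 2/3) = 11; numerator = -3(81/80) = -243/80; a_3 = (-243/80)/(11) = -243/880
  n = 4: D(4) = 4(4 + 2/3) = 56/3; numerator = -3(-243/880) = 729/880; a_4 = (729/880)/(56/3) = 2187/49280

r = -1/3; a_0 = 1; a_1 = -9/5; a_2 = 81/80; a_3 = -243/880; a_4 = 2187/49280


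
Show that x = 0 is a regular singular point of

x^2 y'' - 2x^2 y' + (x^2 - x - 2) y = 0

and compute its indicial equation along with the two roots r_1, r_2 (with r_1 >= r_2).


Divide by x^2 to reach normal form y'' + P_1(x) y' + P_2(x) y = 0 with P_1(x) = -2 and P_2(x) = 1 - 1/x - 2/x^2.
x = 0 is a singular point because the y-coefficient 1 - 1/x - 2/x^2 has a pole at x = 0.
It is a regular singular point because x P_1(x) = p(x) = -2x and x^2 P_2(x) = q(x) = x^2 - x - 2 are polynomials, hence analytic at x = 0.
p(0) = 0,  q(0) = -2.
Indicial equation: r(r-1) + p(0) r + q(0) = 0, i.e. r^2 + (p(0) - 1) r + q(0) = 0, i.e. r^2 - 1 r - 2 = 0.
Discriminant: (-1)^2 - 4(-2) = 9, so r = (1 ± 3)/2.
Solving: r_1 = 2, r_2 = -1.

indicial: r^2 - 1 r - 2 = 0; roots r_1 = 2, r_2 = -1


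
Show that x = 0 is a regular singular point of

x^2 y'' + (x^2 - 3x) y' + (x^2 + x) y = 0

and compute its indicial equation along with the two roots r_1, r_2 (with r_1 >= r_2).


Divide by x^2 to reach normal form y'' + P_1(x) y' + P_2(x) y = 0 with P_1(x) = 1 - 3/x and P_2(x) = 1 + 1/x.
x = 0 is a singular point because the y'-coefficient 1 - 3/x has a pole at x = 0 and the y-coefficient 1 + 1/x has a pole at x = 0.
It is a regular singular point because x P_1(x) = p(x) = x - 3 and x^2 P_2(x) = q(x) = x^2 + x are polynomials, hence analytic at x = 0.
p(0) = -3,  q(0) = 0.
Indicial equation: r(r-1) + p(0) r + q(0) = 0, i.e. r^2 + (p(0) - 1) r + q(0) = 0, i.e. r^2 - 4 r = 0.
Discriminant: (-4)^2 - 4(0) = 16, so r = (4 ± 4)/2.
Solving: r_1 = 4, r_2 = 0.

indicial: r^2 - 4 r = 0; roots r_1 = 4, r_2 = 0


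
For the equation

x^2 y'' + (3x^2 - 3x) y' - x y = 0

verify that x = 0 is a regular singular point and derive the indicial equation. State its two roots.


Divide by x^2 to reach normal form y'' + P_1(x) y' + P_2(x) y = 0 with P_1(x) = 3 - 3/x and P_2(x) = -1/x.
x = 0 is a singular point because the y'-coefficient 3 - 3/x has a pole at x = 0 and the y-coefficient -1/x has a pole at x = 0.
It is a regular singular point because x P_1(x) = p(x) = 3x - 3 and x^2 P_2(x) = q(x) = -x are polynomials, hence analytic at x = 0.
p(0) = -3,  q(0) = 0.
Indicial equation: r(r-1) + p(0) r + q(0) = 0, i.e. r^2 + (p(0) - 1) r + q(0) = 0, i.e. r^2 - 4 r = 0.
Discriminant: (-4)^2 - 4(0) = 16, so r = (4 ± 4)/2.
Solving: r_1 = 4, r_2 = 0.

indicial: r^2 - 4 r = 0; roots r_1 = 4, r_2 = 0


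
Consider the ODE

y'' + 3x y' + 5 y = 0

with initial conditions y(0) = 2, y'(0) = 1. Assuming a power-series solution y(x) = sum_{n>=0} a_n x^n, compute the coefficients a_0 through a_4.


Ansatz: y(x) = sum_{n>=0} a_n x^n, so y'(x) = sum_{n>=1} n a_n x^(n-1) and y''(x) = sum_{n>=2} n(n-1) a_n x^(n-2).
Substitute into P(x) y'' + Q(x) y' + R(x) y = 0 with P(x) = 1, Q(x) = 3x, R(x) = 5, and match powers of x.
Initial conditions: a_0 = 2, a_1 = 1.
Setting the coefficient of each power of x to zero and solving order by order (substituting the coefficients already found):
  x^0: 2 a_2 + 5 a_0 = 0  ->  2 a_2 = -5 a_0 = -10  ->  a_2 = -5
  x^1: 6 a_3 + 8 a_1 = 0  ->  6 a_3 = -8 a_1 = -8  ->  a_3 = -4/3
  x^2: 12 a_4 + 11 a_2 = 0  ->  12 a_4 = -11 a_2 = 55  ->  a_4 = 55/12
Truncated series: y(x) = 2 + x - 5 x^2 - (4/3) x^3 + (55/12) x^4 + O(x^5).

a_0 = 2; a_1 = 1; a_2 = -5; a_3 = -4/3; a_4 = 55/12


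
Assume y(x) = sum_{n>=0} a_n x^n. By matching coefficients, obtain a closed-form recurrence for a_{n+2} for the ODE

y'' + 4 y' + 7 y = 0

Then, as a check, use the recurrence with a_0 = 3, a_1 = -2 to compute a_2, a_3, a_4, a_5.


Substitute y = sum_n a_n x^n.
y''(x) has coefficient (n+2)(n+1) a_{n+2} at x^n;
4 y'(x) has coefficient 4 (n+1) a_{n+1} at x^n;
7 y(x) has coefficient 7 a_n at x^n.
Matching x^n: (n+2)(n+1) a_{n+2} + 4 (n+1) a_{n+1} + 7 a_n = 0.
Thus a_{n+2} = [-4 (n+1) a_{n+1} - 7 a_n] / ((n+1)(n+2)).

Check with a_0 = 3, a_1 = -2 (apply the recurrence for n = 0, 1, 2, 3): a_0 = 3, a_1 = -2, a_2 = -13/2, a_3 = 11, a_4 = -173/24, a_5 = 23/12.

a_(n+2) = [-4 (n+1) a_(n+1) - 7 a_n] / ((n+1)(n+2)); check: a_0 = 3, a_1 = -2, a_2 = -13/2, a_3 = 11, a_4 = -173/24, a_5 = 23/12


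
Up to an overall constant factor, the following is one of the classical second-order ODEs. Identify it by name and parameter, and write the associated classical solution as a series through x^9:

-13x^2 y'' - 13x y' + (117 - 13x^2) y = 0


All three coefficients share the factor -13; dividing through by -13 gives  x^2 y'' + x y' + (x^2 - 9) y = 0.
This matches the Bessel equation x^2 y'' + x y' + (x^2 - nu^2) y = 0 with nu^2 = 9, so nu = 3; the solution bounded at x = 0 is J_3(x).
Frobenius at x = 0: indicial roots ±nu; for r = nu the recurrence k(k + 2nu) c_k = -c_{k-2} gives the standard series J_nu(x) = sum_{k>=0} (-1)^k / (k! (k+nu)!) (x/2)^(2k+nu). Evaluate the first 4 terms:
  k = 0: (-1)^0 / (0! * 3! * 2^3) x^3 = 1/(1*6*8) x^3 = (1/48) x^3
  k = 1: (-1)^1 / (1! * 4! * 2^5) x^5 = -1/(1*24*32) x^5 = (-1/768) x^5
  k = 2: (-1)^2 / (2! * 5! * 2^7) x^7 = 1/(2*120*128) x^7 = (1/30720) x^7
  k = 3: (-1)^3 / (3! * 6! * 2^9) x^9 = -1/(6*720*512) x^9 = (-1/2211840) x^9
Hence J_3(x) = -x^9/2211840 + x^7/30720 - x^5/768 + x^3/48 + ....

J_3(x); series = -x^9/2211840 + x^7/30720 - x^5/768 + x^3/48


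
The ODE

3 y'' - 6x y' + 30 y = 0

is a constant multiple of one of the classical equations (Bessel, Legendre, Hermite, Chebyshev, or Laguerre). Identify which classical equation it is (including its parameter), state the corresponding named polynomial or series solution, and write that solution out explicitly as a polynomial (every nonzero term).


All three coefficients share the factor 3; dividing through by 3 gives  y'' - 2x y' + 10 y = 0.
This matches the Hermite equation y'' - 2x y' + 2n y = 0 with 2n = 10, so n = 5; the polynomial solution is H_5(x).
With y = sum_k a_k x^k, matching x^k gives (k+2)(k+1) a_{k+2} = 2(k - n) a_k = 2(k - 5) a_k. The right side vanishes at k = 5, so the series with the parity of 5 terminates at degree 5.
Standard normalization: leading coefficient of H_n is 2^n, so a_5 = 2^5 = 32. Work downward with a_k = (k+1)(k+2) a_{k+2} / (2(k - n)):
  a_3 = (4)(5)(32) / (2(3 - 5)) = 640/(-4) = -160
  a_1 = (2)(3)(-160) / (2(1 - 5)) = -960/(-8) = 120
Hence H_5(x) = 32 x^5 - 160 x^3 + 120 x.

H_5(x); series = 32 x^5 - 160 x^3 + 120 x


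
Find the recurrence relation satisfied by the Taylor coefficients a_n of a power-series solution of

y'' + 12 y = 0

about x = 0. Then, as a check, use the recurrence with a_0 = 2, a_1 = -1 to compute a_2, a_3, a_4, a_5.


Substitute y = sum_n a_n x^n into y'' + (const) y = 0.
y''(x) = sum_{n>=0} (n+2)(n+1) a_{n+2} x^n.
The ODE becomes sum_n [(n+2)(n+1) a_{n+2} + 12 a_n] x^n = 0.
Setting each coefficient to zero gives the recurrence:
  (n+2)(n+1) a_{n+2} + 12 a_n = 0,
  a_{n+2} = -12 / ((n+1)(n+2)) a_n.

Check with a_0 = 2, a_1 = -1 (apply the recurrence for n = 0, 1, 2, 3): a_0 = 2, a_1 = -1, a_2 = -12, a_3 = 2, a_4 = 12, a_5 = -6/5.

a_{n+2} = -12/((n+1)(n+2)) * a_n; check: a_0 = 2, a_1 = -1, a_2 = -12, a_3 = 2, a_4 = 12, a_5 = -6/5


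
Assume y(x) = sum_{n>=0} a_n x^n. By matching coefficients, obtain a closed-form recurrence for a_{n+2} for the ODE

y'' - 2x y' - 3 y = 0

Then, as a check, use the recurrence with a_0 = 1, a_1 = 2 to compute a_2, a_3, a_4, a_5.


Substitute y = sum_n a_n x^n.
y''(x) has coefficient (n+2)(n+1) a_{n+2} at x^n;
-2 x y'(x) has coefficient -2 n a_n at x^n (shift);
-3 y(x) has coefficient -3 a_n at x^n.
Matching x^n: (n+2)(n+1) a_{n+2} + (-2n - 3) a_n = 0.
Thus a_{n+2} = (2n + 3) / ((n+1)(n+2)) * a_n.

Check with a_0 = 1, a_1 = 2 (apply the recurrence for n = 0, 1, 2, 3): a_0 = 1, a_1 = 2, a_2 = 3/2, a_3 = 5/3, a_4 = 7/8, a_5 = 3/4.

a_(n+2) = (2n + 3) / ((n+1)(n+2)) * a_n; check: a_0 = 1, a_1 = 2, a_2 = 3/2, a_3 = 5/3, a_4 = 7/8, a_5 = 3/4


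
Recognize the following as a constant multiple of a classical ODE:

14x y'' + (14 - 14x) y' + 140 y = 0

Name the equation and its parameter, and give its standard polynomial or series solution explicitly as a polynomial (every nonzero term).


All three coefficients share the factor 14; dividing through by 14 gives  x y'' + (1 - x) y' + 10 y = 0.
This matches the Laguerre equation x y'' + (1 - x) y' + n y = 0 with n = 10; the polynomial solution is L_10(x).
With y = sum_k a_k x^k, matching x^k gives (k+1)k a_{k+1} + (k+1) a_{k+1} - k a_k + n a_k = 0, i.e. (k+1)^2 a_{k+1} = (k - n) a_k = (k - 10) a_k. The right side vanishes at k = 10, so the series terminates at degree 10.
Standard normalization L_n(0) = 1 gives a_0 = 1. Work upward with a_{k+1} = (k - 10) a_k / (k+1)^2:
  a_1 = (0 - 10)(1) / 1^2 = -10/1 = -10
  a_2 = (1 - 10)(-10) / 2^2 = 90/4 = 45/2
  a_3 = (2 - 10)(45/2) / 3^2 = -180/9 = -20
  a_4 = (3 - 10)(-20) / 4^2 = 140/16 = 35/4
  a_5 = (4 - 10)(35/4) / 5^2 = (-105/2)/25 = -21/10
  a_6 = (5 - 10)(-21/10) / 6^2 = (21/2)/36 = 7/24
  a_7 = (6 - 10)(7/24) / 7^2 = (-7/6)/49 = -1/42
  a_8 = (7 - 10)(-1/42) / 8^2 = (1/14)/64 = 1/896
  a_9 = (8 - 10)(1/896) / 9^2 = (-1/448)/81 = -1/36288
  a_10 = (9 - 10)(-1/36288) / 10^2 = (1/36288)/100 = 1/3628800
Hence L_10(x) = x^10/3628800 - x^9/36288 + x^8/896 - x^7/42 + 7 x^6/24 - 21 x^5/10 + 35 x^4/4 - 20 x^3 + 45 x^2/2 - 10 x + 1.

L_10(x); series = x^10/3628800 - x^9/36288 + x^8/896 - x^7/42 + 7 x^6/24 - 21 x^5/10 + 35 x^4/4 - 20 x^3 + 45 x^2/2 - 10 x + 1


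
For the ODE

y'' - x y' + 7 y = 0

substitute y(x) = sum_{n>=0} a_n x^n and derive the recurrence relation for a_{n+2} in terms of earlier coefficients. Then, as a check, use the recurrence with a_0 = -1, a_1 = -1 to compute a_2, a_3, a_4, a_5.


Substitute y = sum_n a_n x^n.
y''(x) has coefficient (n+2)(n+1) a_{n+2} at x^n;
-x y'(x) has coefficient -n a_n at x^n (shift);
7 y(x) has coefficient 7 a_n at x^n.
Matching x^n: (n+2)(n+1) a_{n+2} + (-n + 7) a_n = 0.
Thus a_{n+2} = (n - 7) / ((n+1)(n+2)) * a_n.

Check with a_0 = -1, a_1 = -1 (apply the recurrence for n = 0, 1, 2, 3): a_0 = -1, a_1 = -1, a_2 = 7/2, a_3 = 1, a_4 = -35/24, a_5 = -1/5.

a_(n+2) = (n - 7) / ((n+1)(n+2)) * a_n; check: a_0 = -1, a_1 = -1, a_2 = 7/2, a_3 = 1, a_4 = -35/24, a_5 = -1/5


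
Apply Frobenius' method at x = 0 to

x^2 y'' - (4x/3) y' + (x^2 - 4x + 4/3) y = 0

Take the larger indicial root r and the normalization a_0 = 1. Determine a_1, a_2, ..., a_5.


Write in Frobenius form y'' + (p(x)/x) y' + (q(x)/x^2) y = 0:
  p(x) = -4/3,  q(x) = x^2 - 4x + 4/3.
Indicial equation: r(r-1) + (-4/3) r + (4/3) = 0 -> roots r_1 = 4/3, r_2 = 1.
Take r = r_1 = 4/3. Let y(x) = x^r sum_{n>=0} a_n x^n with a_0 = 1.
Substitute y = x^r sum a_n x^n and match x^{r+n}. The recurrence is
  D(n) a_n - 4 a_{n-1} + 1 a_{n-2} = 0,  where D(n) = (r+n)(r+n-1) + (-4/3)(r+n) + (4/3).
  a_n = [4 a_{n-1} - 1 a_{n-2}] / D(n).
Since the indicial polynomial factors as (r - r_1)(r - r_2), D(n) = (r_1 + n - r_1)(r_1 + n - r_2) = n(n + 1/3).
Evaluating step by step (a_0 = 1):
  n = 1: D(1) = 1(1 + 1/3) = 4/3; numerator = 4(1) = 4; a_1 = (4)/(4/3) = 3
  n = 2: D(2) = 2(2 + 1/3) = 14/3; numerator = 4(3) - 1(1) = 11; a_2 = (11)/(14/3) = 33/14
  n = 3: D(3) = 3(3 + 1/3) = 10; numerator = 4(33/14) - 1(3) = 45/7; a_3 = (45/7)/(10) = 9/14
  n = 4: D(4) = 4(4 + 1/3) = 52/3; numerator = 4(9/14) - 1(33/14) = 3/14; a_4 = (3/14)/(52/3) = 9/728
  n = 5: D(5) = 5(5 + 1/3) = 80/3; numerator = 4(9/728) - 1(9/14) = -54/91; a_5 = (-54/91)/(80/3) = -81/3640

r = 4/3; a_0 = 1; a_1 = 3; a_2 = 33/14; a_3 = 9/14; a_4 = 9/728; a_5 = -81/3640


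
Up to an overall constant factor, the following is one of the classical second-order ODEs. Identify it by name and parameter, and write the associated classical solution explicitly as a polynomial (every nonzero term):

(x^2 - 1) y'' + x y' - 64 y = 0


All three coefficients share the factor -1; dividing through by -1 gives  (1 - x^2) y'' - x y' + 64 y = 0.
This matches the Chebyshev equation (1 - x^2) y'' - x y' + n^2 y = 0 (note the -x y' term, not -2x y') with n^2 = 64, so n = 8; the polynomial solution is T_8(x).
With y = sum_k a_k x^k, matching x^k gives (k+2)(k+1) a_{k+2} = (k^2 - n^2) a_k = (k - 8)(k + 8) a_k. The right side vanishes at k = 8, so the series with the parity of 8 terminates at degree 8.
Standard normalization: leading coefficient of T_n is 2^(n-1), so a_8 = 2^7 = 128. Work downward with a_k = (k+1)(k+2) a_{k+2} / ((k - 8)(k + 8)):
  a_6 = (7)(8)(128) / ((6 - 8)(6 + 8)) = 7168/(-28) = -256
  a_4 = (5)(6)(-256) / ((4 - 8)(4 + 8)) = -7680/(-48) = 160
  a_2 = (3)(4)(160) / ((2 - 8)(2 + 8)) = 1920/(-60) = -32
  a_0 = (1)(2)(-32) / ((0 - 8)(0 + 8)) = -64/(-64) = 1
Hence T_8(x) = 128 x^8 - 256 x^6 + 160 x^4 - 32 x^2 + 1.

T_8(x); series = 128 x^8 - 256 x^6 + 160 x^4 - 32 x^2 + 1


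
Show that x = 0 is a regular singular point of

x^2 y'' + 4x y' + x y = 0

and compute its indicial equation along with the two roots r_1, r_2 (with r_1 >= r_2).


Divide by x^2 to reach normal form y'' + P_1(x) y' + P_2(x) y = 0 with P_1(x) = 4/x and P_2(x) = 1/x.
x = 0 is a singular point because the y'-coefficient 4/x has a pole at x = 0 and the y-coefficient 1/x has a pole at x = 0.
It is a regular singular point because x P_1(x) = p(x) = 4 and x^2 P_2(x) = q(x) = x are polynomials, hence analytic at x = 0.
p(0) = 4,  q(0) = 0.
Indicial equation: r(r-1) + p(0) r + q(0) = 0, i.e. r^2 + (p(0) - 1) r + q(0) = 0, i.e. r^2 + 3 r = 0.
Discriminant: (3)^2 - 4(0) = 9, so r = (-3 ± 3)/2.
Solving: r_1 = 0, r_2 = -3.

indicial: r^2 + 3 r = 0; roots r_1 = 0, r_2 = -3


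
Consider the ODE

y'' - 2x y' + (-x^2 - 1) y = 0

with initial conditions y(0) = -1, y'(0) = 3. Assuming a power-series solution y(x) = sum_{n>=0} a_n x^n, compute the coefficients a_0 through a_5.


Ansatz: y(x) = sum_{n>=0} a_n x^n, so y'(x) = sum_{n>=1} n a_n x^(n-1) and y''(x) = sum_{n>=2} n(n-1) a_n x^(n-2).
Substitute into P(x) y'' + Q(x) y' + R(x) y = 0 with P(x) = 1, Q(x) = -2x, R(x) = -x^2 - 1, and match powers of x.
Initial conditions: a_0 = -1, a_1 = 3.
Setting the coefficient of each power of x to zero and solving order by order (substituting the coefficients already found):
  x^0: 2 a_2 - a_0 = 0  ->  2 a_2 = a_0 = -1  ->  a_2 = -1/2
  x^1: 6 a_3 - 3 a_1 = 0  ->  6 a_3 = 3 a_1 = 9  ->  a_3 = 3/2
  x^2: 12 a_4 - 5 a_2 - a_0 = 0  ->  12 a_4 = 5 a_2 + a_0 = -7/2  ->  a_4 = -7/24
  x^3: 20 a_5 - 7 a_3 - a_1 = 0  ->  20 a_5 = 7 a_3 + a_1 = 27/2  ->  a_5 = 27/40
Truncated series: y(x) = -1 + 3 x - (1/2) x^2 + (3/2) x^3 - (7/24) x^4 + (27/40) x^5 + O(x^6).

a_0 = -1; a_1 = 3; a_2 = -1/2; a_3 = 3/2; a_4 = -7/24; a_5 = 27/40


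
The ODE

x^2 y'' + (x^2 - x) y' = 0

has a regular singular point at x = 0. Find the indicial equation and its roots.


Divide by x^2 to reach normal form y'' + P_1(x) y' + P_2(x) y = 0 with P_1(x) = 1 - 1/x and P_2(x) = 0.
x = 0 is a singular point because the y'-coefficient 1 - 1/x has a pole at x = 0.
It is a regular singular point because x P_1(x) = p(x) = x - 1 and x^2 P_2(x) = q(x) = 0 are polynomials, hence analytic at x = 0.
p(0) = -1,  q(0) = 0.
Indicial equation: r(r-1) + p(0) r + q(0) = 0, i.e. r^2 + (p(0) - 1) r + q(0) = 0, i.e. r^2 - 2 r = 0.
Discriminant: (-2)^2 - 4(0) = 4, so r = (2 ± 2)/2.
Solving: r_1 = 2, r_2 = 0.

indicial: r^2 - 2 r = 0; roots r_1 = 2, r_2 = 0


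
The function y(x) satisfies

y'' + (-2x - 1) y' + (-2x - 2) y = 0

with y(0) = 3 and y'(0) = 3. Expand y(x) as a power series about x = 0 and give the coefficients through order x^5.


Ansatz: y(x) = sum_{n>=0} a_n x^n, so y'(x) = sum_{n>=1} n a_n x^(n-1) and y''(x) = sum_{n>=2} n(n-1) a_n x^(n-2).
Substitute into P(x) y'' + Q(x) y' + R(x) y = 0 with P(x) = 1, Q(x) = -2x - 1, R(x) = -2x - 2, and match powers of x.
Initial conditions: a_0 = 3, a_1 = 3.
Setting the coefficient of each power of x to zero and solving order by order (substituting the coefficients already found):
  x^0: 2 a_2 - a_1 - 2 a_0 = 0  ->  2 a_2 = a_1 + 2 a_0 = 9  ->  a_2 = 9/2
  x^1: 6 a_3 - 2 a_2 - 4 a_1 - 2 a_0 = 0  ->  6 a_3 = 2 a_2 + 4 a_1 + 2 a_0 = 27  ->  a_3 = 9/2
  x^2: 12 a_4 - 3 a_3 - 6 a_2 - 2 a_1 = 0  ->  12 a_4 = 3 a_3 + 6 a_2 + 2 a_1 = 93/2  ->  a_4 = 31/8
  x^3: 20 a_5 - 4 a_4 - 8 a_3 - 2 a_2 = 0  ->  20 a_5 = 4 a_4 + 8 a_3 + 2 a_2 = 121/2  ->  a_5 = 121/40
Truncated series: y(x) = 3 + 3 x + (9/2) x^2 + (9/2) x^3 + (31/8) x^4 + (121/40) x^5 + O(x^6).

a_0 = 3; a_1 = 3; a_2 = 9/2; a_3 = 9/2; a_4 = 31/8; a_5 = 121/40


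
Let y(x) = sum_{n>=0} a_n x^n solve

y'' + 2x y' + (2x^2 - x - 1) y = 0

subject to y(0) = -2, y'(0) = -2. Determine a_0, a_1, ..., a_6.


Ansatz: y(x) = sum_{n>=0} a_n x^n, so y'(x) = sum_{n>=1} n a_n x^(n-1) and y''(x) = sum_{n>=2} n(n-1) a_n x^(n-2).
Substitute into P(x) y'' + Q(x) y' + R(x) y = 0 with P(x) = 1, Q(x) = 2x, R(x) = 2x^2 - x - 1, and match powers of x.
Initial conditions: a_0 = -2, a_1 = -2.
Setting the coefficient of each power of x to zero and solving order by order (substituting the coefficients already found):
  x^0: 2 a_2 - a_0 = 0  ->  2 a_2 = a_0 = -2  ->  a_2 = -1
  x^1: 6 a_3 + a_1 - a_0 = 0  ->  6 a_3 = -a_1 + a_0 = 0  ->  a_3 = 0
  x^2: 12 a_4 + 3 a_2 - a_1 + 2 a_0 = 0  ->  12 a_4 = -3 a_2 + a_1 - 2 a_0 = 5  ->  a_4 = 5/12
  x^3: 20 a_5 + 5 a_3 - a_2 + 2 a_1 = 0  ->  20 a_5 = -5 a_3 + a_2 - 2 a_1 = 3  ->  a_5 = 3/20
  x^4: 30 a_6 + 7 a_4 - a_3 + 2 a_2 = 0  ->  30 a_6 = -7 a_4 + a_3 - 2 a_2 = -11/12  ->  a_6 = -11/360
Truncated series: y(x) = -2 - 2 x - x^2 + (5/12) x^4 + (3/20) x^5 - (11/360) x^6 + O(x^7).

a_0 = -2; a_1 = -2; a_2 = -1; a_3 = 0; a_4 = 5/12; a_5 = 3/20; a_6 = -11/360


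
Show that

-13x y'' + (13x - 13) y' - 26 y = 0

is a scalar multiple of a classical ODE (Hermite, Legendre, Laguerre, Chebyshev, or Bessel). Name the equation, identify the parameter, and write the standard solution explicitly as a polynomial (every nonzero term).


All three coefficients share the factor -13; dividing through by -13 gives  x y'' + (1 - x) y' + 2 y = 0.
This matches the Laguerre equation x y'' + (1 - x) y' + n y = 0 with n = 2; the polynomial solution is L_2(x).
With y = sum_k a_k x^k, matching x^k gives (k+1)k a_{k+1} + (k+1) a_{k+1} - k a_k + n a_k = 0, i.e. (k+1)^2 a_{k+1} = (k - n) a_k = (k - 2) a_k. The right side vanishes at k = 2, so the series terminates at degree 2.
Standard normalization L_n(0) = 1 gives a_0 = 1. Work upward with a_{k+1} = (k - 2) a_k / (k+1)^2:
  a_1 = (0 - 2)(1) / 1^2 = -2/1 = -2
  a_2 = (1 - 2)(-2) / 2^2 = 2/4 = 1/2
Hence L_2(x) = x^2/2 - 2 x + 1.

L_2(x); series = x^2/2 - 2 x + 1


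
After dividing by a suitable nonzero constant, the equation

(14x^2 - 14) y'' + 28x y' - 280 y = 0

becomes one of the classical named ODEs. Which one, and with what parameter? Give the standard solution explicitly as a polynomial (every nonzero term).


All three coefficients share the factor -14; dividing through by -14 gives  (1 - x^2) y'' - 2x y' + 20 y = 0.
This matches the Legendre equation (1 - x^2) y'' - 2x y' + n(n+1) y = 0 (note the -2x y' term) with n(n+1) = 20, so n = 4; the polynomial solution is P_4(x).
With y = sum_k a_k x^k, matching x^k gives (k+2)(k+1) a_{k+2} = [k(k+1) - n(n+1)] a_k = (k - 4)(k + 5) a_k. The right side vanishes at k = 4, so the series with the parity of 4 terminates at degree 4.
Standard normalization (P_n(1) = 1): leading coefficient (2n)!/(2^n (n!)^2) = 40320/(16*576) = 35/8, so a_4 = 35/8. Work downward with a_k = (k+1)(k+2) a_{k+2} / ((k - 4)(k + 5)):
  a_2 = (3)(4)(35/8) / ((2 - 4)(2 + 5)) = (105/2)/(-14) = -15/4
  a_0 = (1)(2)(-15/4) / ((0 - 4)(0 + 5)) = (-15/2)/(-20) = 3/8
Hence P_4(x) = 35 x^4/8 - 15 x^2/4 + 3/8.

P_4(x); series = 35 x^4/8 - 15 x^2/4 + 3/8


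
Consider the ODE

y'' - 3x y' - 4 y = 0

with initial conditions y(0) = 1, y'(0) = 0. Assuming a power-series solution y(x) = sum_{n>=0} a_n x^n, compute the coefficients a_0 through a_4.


Ansatz: y(x) = sum_{n>=0} a_n x^n, so y'(x) = sum_{n>=1} n a_n x^(n-1) and y''(x) = sum_{n>=2} n(n-1) a_n x^(n-2).
Substitute into P(x) y'' + Q(x) y' + R(x) y = 0 with P(x) = 1, Q(x) = -3x, R(x) = -4, and match powers of x.
Initial conditions: a_0 = 1, a_1 = 0.
Setting the coefficient of each power of x to zero and solving order by order (substituting the coefficients already found):
  x^0: 2 a_2 - 4 a_0 = 0  ->  2 a_2 = 4 a_0 = 4  ->  a_2 = 2
  x^1: 6 a_3 - 7 a_1 = 0  ->  6 a_3 = 7 a_1 = 0  ->  a_3 = 0
  x^2: 12 a_4 - 10 a_2 = 0  ->  12 a_4 = 10 a_2 = 20  ->  a_4 = 5/3
Truncated series: y(x) = 1 + 2 x^2 + (5/3) x^4 + O(x^5).

a_0 = 1; a_1 = 0; a_2 = 2; a_3 = 0; a_4 = 5/3


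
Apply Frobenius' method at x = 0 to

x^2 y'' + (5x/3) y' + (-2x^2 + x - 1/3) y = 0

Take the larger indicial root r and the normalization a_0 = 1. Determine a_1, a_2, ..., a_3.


Write in Frobenius form y'' + (p(x)/x) y' + (q(x)/x^2) y = 0:
  p(x) = 5/3,  q(x) = -2x^2 + x - 1/3.
Indicial equation: r(r-1) + (5/3) r + (-1/3) = 0 -> roots r_1 = 1/3, r_2 = -1.
Take r = r_1 = 1/3. Let y(x) = x^r sum_{n>=0} a_n x^n with a_0 = 1.
Substitute y = x^r sum a_n x^n and match x^{r+n}. The recurrence is
  D(n) a_n + 1 a_{n-1} - 2 a_{n-2} = 0,  where D(n) = (r+n)(r+n-1) + (5/3)(r+n) + (-1/3).
  a_n = [-1 a_{n-1} + 2 a_{n-2}] / D(n).
Since the indicial polynomial factors as (r - r_1)(r - r_2), D(n) = (r_1 + n - r_1)(r_1 + n - r_2) = n(n + 4/3).
Evaluating step by step (a_0 = 1):
  n = 1: D(1) = 1(1 + 4/3) = 7/3; numerator = -1(1) = -1; a_1 = (-1)/(7/3) = -3/7
  n = 2: D(2) = 2(2 + 4/3) = 20/3; numerator = -1(-3/7) + 2(1) = 17/7; a_2 = (17/7)/(20/3) = 51/140
  n = 3: D(3) = 3(3 + 4/3) = 13; numerator = -1(51/140) + 2(-3/7) = -171/140; a_3 = (-171/140)/(13) = -171/1820

r = 1/3; a_0 = 1; a_1 = -3/7; a_2 = 51/140; a_3 = -171/1820


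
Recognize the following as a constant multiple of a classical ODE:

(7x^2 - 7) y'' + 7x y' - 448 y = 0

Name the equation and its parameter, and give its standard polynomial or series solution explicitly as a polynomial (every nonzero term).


All three coefficients share the factor -7; dividing through by -7 gives  (1 - x^2) y'' - x y' + 64 y = 0.
This matches the Chebyshev equation (1 - x^2) y'' - x y' + n^2 y = 0 (note the -x y' term, not -2x y') with n^2 = 64, so n = 8; the polynomial solution is T_8(x).
With y = sum_k a_k x^k, matching x^k gives (k+2)(k+1) a_{k+2} = (k^2 - n^2) a_k = (k - 8)(k + 8) a_k. The right side vanishes at k = 8, so the series with the parity of 8 terminates at degree 8.
Standard normalization: leading coefficient of T_n is 2^(n-1), so a_8 = 2^7 = 128. Work downward with a_k = (k+1)(k+2) a_{k+2} / ((k - 8)(k + 8)):
  a_6 = (7)(8)(128) / ((6 - 8)(6 + 8)) = 7168/(-28) = -256
  a_4 = (5)(6)(-256) / ((4 - 8)(4 + 8)) = -7680/(-48) = 160
  a_2 = (3)(4)(160) / ((2 - 8)(2 + 8)) = 1920/(-60) = -32
  a_0 = (1)(2)(-32) / ((0 - 8)(0 + 8)) = -64/(-64) = 1
Hence T_8(x) = 128 x^8 - 256 x^6 + 160 x^4 - 32 x^2 + 1.

T_8(x); series = 128 x^8 - 256 x^6 + 160 x^4 - 32 x^2 + 1


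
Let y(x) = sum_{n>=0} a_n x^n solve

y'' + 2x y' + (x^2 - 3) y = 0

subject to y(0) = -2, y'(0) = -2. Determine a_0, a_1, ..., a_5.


Ansatz: y(x) = sum_{n>=0} a_n x^n, so y'(x) = sum_{n>=1} n a_n x^(n-1) and y''(x) = sum_{n>=2} n(n-1) a_n x^(n-2).
Substitute into P(x) y'' + Q(x) y' + R(x) y = 0 with P(x) = 1, Q(x) = 2x, R(x) = x^2 - 3, and match powers of x.
Initial conditions: a_0 = -2, a_1 = -2.
Setting the coefficient of each power of x to zero and solving order by order (substituting the coefficients already found):
  x^0: 2 a_2 - 3 a_0 = 0  ->  2 a_2 = 3 a_0 = -6  ->  a_2 = -3
  x^1: 6 a_3 - a_1 = 0  ->  6 a_3 = a_1 = -2  ->  a_3 = -1/3
  x^2: 12 a_4 + a_2 + a_0 = 0  ->  12 a_4 = -a_2 - a_0 = 5  ->  a_4 = 5/12
  x^3: 20 a_5 + 3 a_3 + a_1 = 0  ->  20 a_5 = -3 a_3 - a_1 = 3  ->  a_5 = 3/20
Truncated series: y(x) = -2 - 2 x - 3 x^2 - (1/3) x^3 + (5/12) x^4 + (3/20) x^5 + O(x^6).

a_0 = -2; a_1 = -2; a_2 = -3; a_3 = -1/3; a_4 = 5/12; a_5 = 3/20


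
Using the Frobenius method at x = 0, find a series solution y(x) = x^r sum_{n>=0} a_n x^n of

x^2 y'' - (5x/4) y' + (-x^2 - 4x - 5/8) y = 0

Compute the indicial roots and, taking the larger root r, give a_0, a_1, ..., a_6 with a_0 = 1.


Write in Frobenius form y'' + (p(x)/x) y' + (q(x)/x^2) y = 0:
  p(x) = -5/4,  q(x) = -x^2 - 4x - 5/8.
Indicial equation: r(r-1) + (-5/4) r + (-5/8) = 0 -> roots r_1 = 5/2, r_2 = -1/4.
Take r = r_1 = 5/2. Let y(x) = x^r sum_{n>=0} a_n x^n with a_0 = 1.
Substitute y = x^r sum a_n x^n and match x^{r+n}. The recurrence is
  D(n) a_n - 4 a_{n-1} - 1 a_{n-2} = 0,  where D(n) = (r+n)(r+n-1) + (-5/4)(r+n) + (-5/8).
  a_n = [4 a_{n-1} + 1 a_{n-2}] / D(n).
Since the indicial polynomial factors as (r - r_1)(r - r_2), D(n) = (r_1 + n - r_1)(r_1 + n - r_2) = n(n + 11/4).
Evaluating step by step (a_0 = 1):
  n = 1: D(1) = 1(1 + 11/4) = 15/4; numerator = 4(1) = 4; a_1 = (4)/(15/4) = 16/15
  n = 2: D(2) = 2(2 + 11/4) = 19/2; numerator = 4(16/15) + 1(1) = 79/15; a_2 = (79/15)/(19/2) = 158/285
  n = 3: D(3) = 3(3 + 11/4) = 69/4; numerator = 4(158/285) + 1(16/15) = 312/95; a_3 = (312/95)/(69/4) = 416/2185
  n = 4: D(4) = 4(4 + 11/4) = 27; numerator = 4(416/2185) + 1(158/285) = 454/345; a_4 = (454/345)/(27) = 454/9315
  n = 5: D(5) = 5(5 + 11/4) = 155/4; numerator = 4(454/9315) + 1(416/2185) = 13640/35397; a_5 = (13640/35397)/(155/4) = 352/35397
  n = 6: D(6) = 6(6 + 11/4) = 105/2; numerator = 4(352/35397) + 1(454/9315) = 5222/58995; a_6 = (5222/58995)/(105/2) = 1492/884925

r = 5/2; a_0 = 1; a_1 = 16/15; a_2 = 158/285; a_3 = 416/2185; a_4 = 454/9315; a_5 = 352/35397; a_6 = 1492/884925


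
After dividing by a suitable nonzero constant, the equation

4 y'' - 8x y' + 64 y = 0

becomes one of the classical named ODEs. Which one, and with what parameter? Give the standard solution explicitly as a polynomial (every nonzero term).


All three coefficients share the factor 4; dividing through by 4 gives  y'' - 2x y' + 16 y = 0.
This matches the Hermite equation y'' - 2x y' + 2n y = 0 with 2n = 16, so n = 8; the polynomial solution is H_8(x).
With y = sum_k a_k x^k, matching x^k gives (k+2)(k+1) a_{k+2} = 2(k - n) a_k = 2(k - 8) a_k. The right side vanishes at k = 8, so the series with the parity of 8 terminates at degree 8.
Standard normalization: leading coefficient of H_n is 2^n, so a_8 = 2^8 = 256. Work downward with a_k = (k+1)(k+2) a_{k+2} / (2(k - n)):
  a_6 = (7)(8)(256) / (2(6 - 8)) = 14336/(-4) = -3584
  a_4 = (5)(6)(-3584) / (2(4 - 8)) = -107520/(-8) = 13440
  a_2 = (3)(4)(13440) / (2(2 - 8)) = 161280/(-12) = -13440
  a_0 = (1)(2)(-13440) / (2(0 - 8)) = -26880/(-16) = 1680
Hence H_8(x) = 256 x^8 - 3584 x^6 + 13440 x^4 - 13440 x^2 + 1680.

H_8(x); series = 256 x^8 - 3584 x^6 + 13440 x^4 - 13440 x^2 + 1680


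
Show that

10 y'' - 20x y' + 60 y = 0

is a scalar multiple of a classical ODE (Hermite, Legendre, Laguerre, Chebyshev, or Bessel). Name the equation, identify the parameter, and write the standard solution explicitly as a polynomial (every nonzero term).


All three coefficients share the factor 10; dividing through by 10 gives  y'' - 2x y' + 6 y = 0.
This matches the Hermite equation y'' - 2x y' + 2n y = 0 with 2n = 6, so n = 3; the polynomial solution is H_3(x).
With y = sum_k a_k x^k, matching x^k gives (k+2)(k+1) a_{k+2} = 2(k - n) a_k = 2(k - 3) a_k. The right side vanishes at k = 3, so the series with the parity of 3 terminates at degree 3.
Standard normalization: leading coefficient of H_n is 2^n, so a_3 = 2^3 = 8. Work downward with a_k = (k+1)(k+2) a_{k+2} / (2(k - n)):
  a_1 = (2)(3)(8) / (2(1 - 3)) = 48/(-4) = -12
Hence H_3(x) = 8 x^3 - 12 x.

H_3(x); series = 8 x^3 - 12 x


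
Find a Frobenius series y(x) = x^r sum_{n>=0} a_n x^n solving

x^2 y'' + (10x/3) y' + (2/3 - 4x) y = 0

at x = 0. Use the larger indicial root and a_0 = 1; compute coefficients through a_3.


Write in Frobenius form y'' + (p(x)/x) y' + (q(x)/x^2) y = 0:
  p(x) = 10/3,  q(x) = 2/3 - 4x.
Indicial equation: r(r-1) + (10/3) r + (2/3) = 0 -> roots r_1 = -1/3, r_2 = -2.
Take r = r_1 = -1/3. Let y(x) = x^r sum_{n>=0} a_n x^n with a_0 = 1.
Substitute y = x^r sum a_n x^n and match x^{r+n}. The recurrence is
  D(n) a_n - 4 a_{n-1} = 0,  where D(n) = (r+n)(r+n-1) + (10/3)(r+n) + (2/3).
  a_n = 4 / D(n) * a_{n-1}.
Since the indicial polynomial factors as (r - r_1)(r - r_2), D(n) = (r_1 + n - r_1)(r_1 + n - r_2) = n(n + 5/3).
Evaluating step by step (a_0 = 1):
  n = 1: D(1) = 1(1 + 5/3) = 8/3; numerator = 4(1) = 4; a_1 = (4)/(8/3) = 3/2
  n = 2: D(2) = 2(2 + 5/3) = 22/3; numerator = 4(3/2) = 6; a_2 = (6)/(22/3) = 9/11
  n = 3: D(3) = 3(3 + 5/3) = 14; numerator = 4(9/11) = 36/11; a_3 = (36/11)/(14) = 18/77

r = -1/3; a_0 = 1; a_1 = 3/2; a_2 = 9/11; a_3 = 18/77


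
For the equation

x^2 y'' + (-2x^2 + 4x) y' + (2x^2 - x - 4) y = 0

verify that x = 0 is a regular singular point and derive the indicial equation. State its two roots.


Divide by x^2 to reach normal form y'' + P_1(x) y' + P_2(x) y = 0 with P_1(x) = -2 + 4/x and P_2(x) = 2 - 1/x - 4/x^2.
x = 0 is a singular point because the y'-coefficient -2 + 4/x has a pole at x = 0 and the y-coefficient 2 - 1/x - 4/x^2 has a pole at x = 0.
It is a regular singular point because x P_1(x) = p(x) = 4 - 2x and x^2 P_2(x) = q(x) = 2x^2 - x - 4 are polynomials, hence analytic at x = 0.
p(0) = 4,  q(0) = -4.
Indicial equation: r(r-1) + p(0) r + q(0) = 0, i.e. r^2 + (p(0) - 1) r + q(0) = 0, i.e. r^2 + 3 r - 4 = 0.
Discriminant: (3)^2 - 4(-4) = 25, so r = (-3 ± 5)/2.
Solving: r_1 = 1, r_2 = -4.

indicial: r^2 + 3 r - 4 = 0; roots r_1 = 1, r_2 = -4


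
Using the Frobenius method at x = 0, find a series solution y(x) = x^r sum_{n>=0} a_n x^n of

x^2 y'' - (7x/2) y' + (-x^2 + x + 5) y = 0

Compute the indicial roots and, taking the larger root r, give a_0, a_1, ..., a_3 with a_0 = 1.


Write in Frobenius form y'' + (p(x)/x) y' + (q(x)/x^2) y = 0:
  p(x) = -7/2,  q(x) = -x^2 + x + 5.
Indicial equation: r(r-1) + (-7/2) r + (5) = 0 -> roots r_1 = 5/2, r_2 = 2.
Take r = r_1 = 5/2. Let y(x) = x^r sum_{n>=0} a_n x^n with a_0 = 1.
Substitute y = x^r sum a_n x^n and match x^{r+n}. The recurrence is
  D(n) a_n + 1 a_{n-1} - 1 a_{n-2} = 0,  where D(n) = (r+n)(r+n-1) + (-7/2)(r+n) + (5).
  a_n = [-1 a_{n-1} + 1 a_{n-2}] / D(n).
Since the indicial polynomial factors as (r - r_1)(r - r_2), D(n) = (r_1 + n - r_1)(r_1 + n - r_2) = n(n + 1/2).
Evaluating step by step (a_0 = 1):
  n = 1: D(1) = 1(1 + 1/2) = 3/2; numerator = -1(1) = -1; a_1 = (-1)/(3/2) = -2/3
  n = 2: D(2) = 2(2 + 1/2) = 5; numerator = -1(-2/3) + 1(1) = 5/3; a_2 = (5/3)/(5) = 1/3
  n = 3: D(3) = 3(3 + 1/2) = 21/2; numerator = -1(1/3) + 1(-2/3) = -1; a_3 = (-1)/(21/2) = -2/21

r = 5/2; a_0 = 1; a_1 = -2/3; a_2 = 1/3; a_3 = -2/21


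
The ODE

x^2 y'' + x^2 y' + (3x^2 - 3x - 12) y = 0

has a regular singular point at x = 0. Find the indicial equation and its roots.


Divide by x^2 to reach normal form y'' + P_1(x) y' + P_2(x) y = 0 with P_1(x) = 1 and P_2(x) = 3 - 3/x - 12/x^2.
x = 0 is a singular point because the y-coefficient 3 - 3/x - 12/x^2 has a pole at x = 0.
It is a regular singular point because x P_1(x) = p(x) = x and x^2 P_2(x) = q(x) = 3x^2 - 3x - 12 are polynomials, hence analytic at x = 0.
p(0) = 0,  q(0) = -12.
Indicial equation: r(r-1) + p(0) r + q(0) = 0, i.e. r^2 + (p(0) - 1) r + q(0) = 0, i.e. r^2 - 1 r - 12 = 0.
Discriminant: (-1)^2 - 4(-12) = 49, so r = (1 ± 7)/2.
Solving: r_1 = 4, r_2 = -3.

indicial: r^2 - 1 r - 12 = 0; roots r_1 = 4, r_2 = -3


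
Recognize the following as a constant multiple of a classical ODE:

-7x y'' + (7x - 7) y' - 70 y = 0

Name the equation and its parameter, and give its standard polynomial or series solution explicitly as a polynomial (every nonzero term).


All three coefficients share the factor -7; dividing through by -7 gives  x y'' + (1 - x) y' + 10 y = 0.
This matches the Laguerre equation x y'' + (1 - x) y' + n y = 0 with n = 10; the polynomial solution is L_10(x).
With y = sum_k a_k x^k, matching x^k gives (k+1)k a_{k+1} + (k+1) a_{k+1} - k a_k + n a_k = 0, i.e. (k+1)^2 a_{k+1} = (k - n) a_k = (k - 10) a_k. The right side vanishes at k = 10, so the series terminates at degree 10.
Standard normalization L_n(0) = 1 gives a_0 = 1. Work upward with a_{k+1} = (k - 10) a_k / (k+1)^2:
  a_1 = (0 - 10)(1) / 1^2 = -10/1 = -10
  a_2 = (1 - 10)(-10) / 2^2 = 90/4 = 45/2
  a_3 = (2 - 10)(45/2) / 3^2 = -180/9 = -20
  a_4 = (3 - 10)(-20) / 4^2 = 140/16 = 35/4
  a_5 = (4 - 10)(35/4) / 5^2 = (-105/2)/25 = -21/10
  a_6 = (5 - 10)(-21/10) / 6^2 = (21/2)/36 = 7/24
  a_7 = (6 - 10)(7/24) / 7^2 = (-7/6)/49 = -1/42
  a_8 = (7 - 10)(-1/42) / 8^2 = (1/14)/64 = 1/896
  a_9 = (8 - 10)(1/896) / 9^2 = (-1/448)/81 = -1/36288
  a_10 = (9 - 10)(-1/36288) / 10^2 = (1/36288)/100 = 1/3628800
Hence L_10(x) = x^10/3628800 - x^9/36288 + x^8/896 - x^7/42 + 7 x^6/24 - 21 x^5/10 + 35 x^4/4 - 20 x^3 + 45 x^2/2 - 10 x + 1.

L_10(x); series = x^10/3628800 - x^9/36288 + x^8/896 - x^7/42 + 7 x^6/24 - 21 x^5/10 + 35 x^4/4 - 20 x^3 + 45 x^2/2 - 10 x + 1
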